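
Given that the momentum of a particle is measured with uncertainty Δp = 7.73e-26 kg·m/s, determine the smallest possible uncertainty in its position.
682.129 pm

Using the Heisenberg uncertainty principle:
ΔxΔp ≥ ℏ/2

The minimum uncertainty in position is:
Δx_min = ℏ/(2Δp)
Δx_min = (1.055e-34 J·s) / (2 × 7.730e-26 kg·m/s)
Δx_min = 6.821e-10 m = 682.129 pm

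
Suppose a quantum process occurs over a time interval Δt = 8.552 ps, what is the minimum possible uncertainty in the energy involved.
38.483 μeV

Using the energy-time uncertainty principle:
ΔEΔt ≥ ℏ/2

The minimum uncertainty in energy is:
ΔE_min = ℏ/(2Δt)
ΔE_min = (1.055e-34 J·s) / (2 × 8.552e-12 s)
ΔE_min = 6.166e-24 J = 38.483 μeV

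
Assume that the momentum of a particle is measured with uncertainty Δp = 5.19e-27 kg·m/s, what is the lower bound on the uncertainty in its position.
10.160 nm

Using the Heisenberg uncertainty principle:
ΔxΔp ≥ ℏ/2

The minimum uncertainty in position is:
Δx_min = ℏ/(2Δp)
Δx_min = (1.055e-34 J·s) / (2 × 5.190e-27 kg·m/s)
Δx_min = 1.016e-08 m = 10.160 nm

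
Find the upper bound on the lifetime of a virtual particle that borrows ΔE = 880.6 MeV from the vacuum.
3.737 × 10^-25 s

Using the energy-time uncertainty principle:
ΔEΔt ≥ ℏ/2

For a virtual particle borrowing energy ΔE, the maximum lifetime is:
Δt_max = ℏ/(2ΔE)

Converting energy:
ΔE = 880.6 MeV = 1.411e-10 J

Δt_max = (1.055e-34 J·s) / (2 × 1.411e-10 J)
Δt_max = 3.737e-25 s = 3.737 × 10^-25 s

Virtual particles with higher borrowed energy exist for shorter times.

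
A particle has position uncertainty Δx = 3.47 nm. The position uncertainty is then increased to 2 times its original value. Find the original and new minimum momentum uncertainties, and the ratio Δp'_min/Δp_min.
Original Δp_min = 1.520 × 10^-26 kg·m/s; new Δp'_min = 7.598 × 10^-27 kg·m/s; ratio Δp'_min/Δp_min = 1/2.

From the uncertainty principle ΔxΔp ≥ ℏ/2, the minimum momentum uncertainty is Δp_min = ℏ/(2Δx).

Original (Δx = 3.47 nm = 3.470e-09 m):
Δp_min = (1.055e-34 J·s)/(2 × 3.470e-09 m) = 1.520e-26 kg·m/s

When Δx → 2Δx:
Δp'_min = ℏ/(2 × 2Δx) = (1/2) × ℏ/(2Δx) = (1/2) × Δp_min
Δp'_min = 1/2 × 1.520e-26 kg·m/s = 7.598e-27 kg·m/s

Since Δp_min ∝ 1/Δx, when Δx is increased to 2 times its original value, Δp_min decreases to 1/2 of its original value.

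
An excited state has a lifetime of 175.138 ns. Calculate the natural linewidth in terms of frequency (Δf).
454.370 kHz

Using the energy-time uncertainty principle and E = hf:
ΔEΔt ≥ ℏ/2
hΔf·Δt ≥ ℏ/2

The minimum frequency uncertainty is:
Δf = ℏ/(2hτ) = 1/(4πτ)
Δf = 1/(4π × 1.751e-07 s)
Δf = 4.544e+05 Hz = 454.370 kHz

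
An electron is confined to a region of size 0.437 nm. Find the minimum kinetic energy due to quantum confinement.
49.877 meV

Using the uncertainty principle:

1. Position uncertainty: Δx ≈ 4.370e-10 m
2. Minimum momentum uncertainty: Δp = ℏ/(2Δx) = 1.207e-25 kg·m/s
3. Minimum kinetic energy:
   KE = (Δp)²/(2m) = (1.207e-25)²/(2 × 9.109e-31 kg)
   KE = 7.991e-21 J = 49.877 meV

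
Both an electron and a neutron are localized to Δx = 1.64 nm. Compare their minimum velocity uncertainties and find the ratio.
The electron has the larger minimum velocity uncertainty, by a ratio of 1838.7.

For both particles, Δp_min = ℏ/(2Δx) = 3.215e-26 kg·m/s (same for both).

The velocity uncertainty is Δv = Δp/m:
- electron: Δv = 3.215e-26 / 9.109e-31 = 3.530e+04 m/s = 35.295 km/s
- neutron: Δv = 3.215e-26 / 1.675e-27 = 1.920e+01 m/s = 19.196 m/s

Ratio: 3.530e+04 / 1.920e+01 = 1838.7

The lighter particle has larger velocity uncertainty because Δv ∝ 1/m.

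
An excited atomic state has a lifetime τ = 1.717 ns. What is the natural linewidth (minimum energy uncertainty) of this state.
191.675 neV

Using the energy-time uncertainty principle:
ΔEΔt ≥ ℏ/2

The lifetime τ represents the time uncertainty Δt.
The natural linewidth (minimum energy uncertainty) is:

ΔE = ℏ/(2τ)
ΔE = (1.055e-34 J·s) / (2 × 1.717e-09 s)
ΔE = 3.071e-26 J = 191.675 neV

This natural linewidth limits the precision of spectroscopic measurements.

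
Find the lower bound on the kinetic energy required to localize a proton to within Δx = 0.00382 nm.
355.490 meV

Localizing a particle requires giving it sufficient momentum uncertainty:

1. From uncertainty principle: Δp ≥ ℏ/(2Δx)
   Δp_min = (1.055e-34 J·s) / (2 × 3.820e-12 m)
   Δp_min = 1.380e-23 kg·m/s

2. This momentum uncertainty corresponds to kinetic energy:
   KE ≈ (Δp)²/(2m) = (1.380e-23)²/(2 × 1.673e-27 kg)
   KE = 5.696e-20 J = 355.490 meV

Tighter localization requires more energy.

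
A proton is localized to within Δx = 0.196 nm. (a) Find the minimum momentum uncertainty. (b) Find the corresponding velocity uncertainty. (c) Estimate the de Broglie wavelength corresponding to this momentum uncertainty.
(a) Δp_min = 2.690 × 10^-25 kg·m/s
(b) Δv_min = 160.839 m/s
(c) λ_dB = 2.463 nm

Step-by-step:

(a) From the uncertainty principle:
Δp_min = ℏ/(2Δx) = (1.055e-34 J·s)/(2 × 1.960e-10 m) = 2.690e-25 kg·m/s

(b) The velocity uncertainty:
Δv = Δp/m = (2.690e-25 kg·m/s)/(1.673e-27 kg) = 1.608e+02 m/s = 160.839 m/s

(c) The de Broglie wavelength for this momentum:
λ = h/p = (6.626e-34 J·s)/(2.690e-25 kg·m/s) = 2.463e-09 m = 2.463 nm

Note: The de Broglie wavelength is comparable to the localization size, as expected from wave-particle duality.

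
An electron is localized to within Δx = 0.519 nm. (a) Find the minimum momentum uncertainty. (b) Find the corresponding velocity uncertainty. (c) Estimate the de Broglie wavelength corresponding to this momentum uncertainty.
(a) Δp_min = 1.016 × 10^-25 kg·m/s
(b) Δv_min = 111.530 km/s
(c) λ_dB = 6.522 nm

Step-by-step:

(a) From the uncertainty principle:
Δp_min = ℏ/(2Δx) = (1.055e-34 J·s)/(2 × 5.190e-10 m) = 1.016e-25 kg·m/s

(b) The velocity uncertainty:
Δv = Δp/m = (1.016e-25 kg·m/s)/(9.109e-31 kg) = 1.115e+05 m/s = 111.530 km/s

(c) The de Broglie wavelength for this momentum:
λ = h/p = (6.626e-34 J·s)/(1.016e-25 kg·m/s) = 6.522e-09 m = 6.522 nm

Note: The de Broglie wavelength is comparable to the localization size, as expected from wave-particle duality.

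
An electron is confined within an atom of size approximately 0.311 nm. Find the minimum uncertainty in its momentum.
1.695 × 10^-25 kg·m/s

Using the Heisenberg uncertainty principle:
ΔxΔp ≥ ℏ/2

With Δx ≈ L = 3.110e-10 m (the confinement size):
Δp_min = ℏ/(2Δx)
Δp_min = (1.055e-34 J·s) / (2 × 3.110e-10 m)
Δp_min = 1.695e-25 kg·m/s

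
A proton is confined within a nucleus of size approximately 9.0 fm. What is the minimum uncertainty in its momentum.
5.859 × 10^-21 kg·m/s

Using the Heisenberg uncertainty principle:
ΔxΔp ≥ ℏ/2

With Δx ≈ L = 9.000e-15 m (the confinement size):
Δp_min = ℏ/(2Δx)
Δp_min = (1.055e-34 J·s) / (2 × 9.000e-15 m)
Δp_min = 5.859e-21 kg·m/s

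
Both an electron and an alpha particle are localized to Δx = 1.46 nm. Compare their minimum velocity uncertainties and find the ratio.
The electron has the larger minimum velocity uncertainty, by a ratio of 7294.3.

For both particles, Δp_min = ℏ/(2Δx) = 3.612e-26 kg·m/s (same for both).

The velocity uncertainty is Δv = Δp/m:
- electron: Δv = 3.612e-26 / 9.109e-31 = 3.965e+04 m/s = 39.646 km/s
- alpha particle: Δv = 3.612e-26 / 6.645e-27 = 5.435e+00 m/s = 5.435 m/s

Ratio: 3.965e+04 / 5.435e+00 = 7294.3

The lighter particle has larger velocity uncertainty because Δv ∝ 1/m.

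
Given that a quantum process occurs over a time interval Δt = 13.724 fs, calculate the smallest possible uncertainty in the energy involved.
23.980 meV

Using the energy-time uncertainty principle:
ΔEΔt ≥ ℏ/2

The minimum uncertainty in energy is:
ΔE_min = ℏ/(2Δt)
ΔE_min = (1.055e-34 J·s) / (2 × 1.372e-14 s)
ΔE_min = 3.842e-21 J = 23.980 meV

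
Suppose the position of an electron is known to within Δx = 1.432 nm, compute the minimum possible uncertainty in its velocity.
40.422 km/s

Using the Heisenberg uncertainty principle and Δp = mΔv:
ΔxΔp ≥ ℏ/2
Δx(mΔv) ≥ ℏ/2

The minimum uncertainty in velocity is:
Δv_min = ℏ/(2mΔx)
Δv_min = (1.055e-34 J·s) / (2 × 9.109e-31 kg × 1.432e-09 m)
Δv_min = 4.042e+04 m/s = 40.422 km/s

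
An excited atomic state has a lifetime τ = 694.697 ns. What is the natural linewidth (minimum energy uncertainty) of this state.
473.740 peV

Using the energy-time uncertainty principle:
ΔEΔt ≥ ℏ/2

The lifetime τ represents the time uncertainty Δt.
The natural linewidth (minimum energy uncertainty) is:

ΔE = ℏ/(2τ)
ΔE = (1.055e-34 J·s) / (2 × 6.947e-07 s)
ΔE = 7.590e-29 J = 473.740 peV

This natural linewidth limits the precision of spectroscopic measurements.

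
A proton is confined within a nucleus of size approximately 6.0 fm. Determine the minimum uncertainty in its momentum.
8.788 × 10^-21 kg·m/s

Using the Heisenberg uncertainty principle:
ΔxΔp ≥ ℏ/2

With Δx ≈ L = 6.000e-15 m (the confinement size):
Δp_min = ℏ/(2Δx)
Δp_min = (1.055e-34 J·s) / (2 × 6.000e-15 m)
Δp_min = 8.788e-21 kg·m/s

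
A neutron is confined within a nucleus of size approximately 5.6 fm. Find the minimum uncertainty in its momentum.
9.416 × 10^-21 kg·m/s

Using the Heisenberg uncertainty principle:
ΔxΔp ≥ ℏ/2

With Δx ≈ L = 5.600e-15 m (the confinement size):
Δp_min = ℏ/(2Δx)
Δp_min = (1.055e-34 J·s) / (2 × 5.600e-15 m)
Δp_min = 9.416e-21 kg·m/s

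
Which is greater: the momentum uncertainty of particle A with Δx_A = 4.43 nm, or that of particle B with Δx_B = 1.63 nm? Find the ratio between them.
Particle B has the larger minimum momentum uncertainty, by a factor of 2.72.

For each particle, the minimum momentum uncertainty is Δp_min = ℏ/(2Δx):

Particle A: Δp_A = ℏ/(2×4.430e-09 m) = 1.190e-26 kg·m/s
Particle B: Δp_B = ℏ/(2×1.630e-09 m) = 3.235e-26 kg·m/s

Ratio: Δp_B/Δp_A = 2.72

Since Δp_min ∝ 1/Δx, the particle with smaller position uncertainty (B) has larger momentum uncertainty.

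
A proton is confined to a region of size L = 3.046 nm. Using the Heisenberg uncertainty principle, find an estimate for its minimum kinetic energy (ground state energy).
559.106 neV

Using the uncertainty principle to estimate ground state energy:

1. The position uncertainty is approximately the confinement size:
   Δx ≈ L = 3.046e-09 m

2. From ΔxΔp ≥ ℏ/2, the minimum momentum uncertainty is:
   Δp ≈ ℏ/(2L) = 1.731e-26 kg·m/s

3. The kinetic energy is approximately:
   KE ≈ (Δp)²/(2m) = (1.731e-26)²/(2 × 1.673e-27 kg)
   KE ≈ 8.958e-26 J = 559.106 neV

This is an order-of-magnitude estimate of the ground state energy.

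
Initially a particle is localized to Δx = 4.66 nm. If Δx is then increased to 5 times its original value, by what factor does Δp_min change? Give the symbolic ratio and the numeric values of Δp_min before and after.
Original Δp_min = 1.132 × 10^-26 kg·m/s; new Δp'_min = 2.263 × 10^-27 kg·m/s; ratio Δp'_min/Δp_min = 1/5.

From the uncertainty principle ΔxΔp ≥ ℏ/2, the minimum momentum uncertainty is Δp_min = ℏ/(2Δx).

Original (Δx = 4.66 nm = 4.660e-09 m):
Δp_min = (1.055e-34 J·s)/(2 × 4.660e-09 m) = 1.132e-26 kg·m/s

When Δx → 5Δx:
Δp'_min = ℏ/(2 × 5Δx) = (1/5) × ℏ/(2Δx) = (1/5) × Δp_min
Δp'_min = 1/5 × 1.132e-26 kg·m/s = 2.263e-27 kg·m/s

Since Δp_min ∝ 1/Δx, when Δx is increased to 5 times its original value, Δp_min decreases to 1/5 of its original value.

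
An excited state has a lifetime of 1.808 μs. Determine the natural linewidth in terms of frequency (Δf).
44.014 kHz

Using the energy-time uncertainty principle and E = hf:
ΔEΔt ≥ ℏ/2
hΔf·Δt ≥ ℏ/2

The minimum frequency uncertainty is:
Δf = ℏ/(2hτ) = 1/(4πτ)
Δf = 1/(4π × 1.808e-06 s)
Δf = 4.401e+04 Hz = 44.014 kHz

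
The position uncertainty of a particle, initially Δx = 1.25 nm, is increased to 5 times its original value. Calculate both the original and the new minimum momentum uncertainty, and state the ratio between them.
Original Δp_min = 4.218 × 10^-26 kg·m/s; new Δp'_min = 8.437 × 10^-27 kg·m/s; ratio Δp'_min/Δp_min = 1/5.

From the uncertainty principle ΔxΔp ≥ ℏ/2, the minimum momentum uncertainty is Δp_min = ℏ/(2Δx).

Original (Δx = 1.25 nm = 1.250e-09 m):
Δp_min = (1.055e-34 J·s)/(2 × 1.250e-09 m) = 4.218e-26 kg·m/s

When Δx → 5Δx:
Δp'_min = ℏ/(2 × 5Δx) = (1/5) × ℏ/(2Δx) = (1/5) × Δp_min
Δp'_min = 1/5 × 4.218e-26 kg·m/s = 8.437e-27 kg·m/s

Since Δp_min ∝ 1/Δx, when Δx is increased to 5 times its original value, Δp_min decreases to 1/5 of its original value.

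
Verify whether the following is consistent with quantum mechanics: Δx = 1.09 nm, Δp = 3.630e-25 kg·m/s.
Yes, it satisfies the uncertainty principle.

Calculate the product ΔxΔp:
ΔxΔp = (1.090e-09 m) × (3.630e-25 kg·m/s)
ΔxΔp = 3.957e-34 J·s

Compare to the minimum allowed value ℏ/2:
ℏ/2 = 5.273e-35 J·s

Since ΔxΔp = 3.957e-34 J·s ≥ 5.273e-35 J·s = ℏ/2,
the measurement satisfies the uncertainty principle.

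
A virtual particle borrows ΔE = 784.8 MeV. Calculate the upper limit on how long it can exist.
4.194 × 10^-25 s

Using the energy-time uncertainty principle:
ΔEΔt ≥ ℏ/2

For a virtual particle borrowing energy ΔE, the maximum lifetime is:
Δt_max = ℏ/(2ΔE)

Converting energy:
ΔE = 784.8 MeV = 1.257e-10 J

Δt_max = (1.055e-34 J·s) / (2 × 1.257e-10 J)
Δt_max = 4.194e-25 s = 4.194 × 10^-25 s

Virtual particles with higher borrowed energy exist for shorter times.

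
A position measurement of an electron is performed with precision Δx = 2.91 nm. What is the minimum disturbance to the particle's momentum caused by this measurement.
1.812 × 10^-26 kg·m/s

The uncertainty principle implies that measuring position disturbs momentum:
ΔxΔp ≥ ℏ/2

When we measure position with precision Δx, we necessarily introduce a momentum uncertainty:
Δp ≥ ℏ/(2Δx)
Δp_min = (1.055e-34 J·s) / (2 × 2.910e-09 m)
Δp_min = 1.812e-26 kg·m/s

The more precisely we measure position, the greater the momentum disturbance.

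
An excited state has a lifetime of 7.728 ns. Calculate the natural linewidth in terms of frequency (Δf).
10.297 MHz

Using the energy-time uncertainty principle and E = hf:
ΔEΔt ≥ ℏ/2
hΔf·Δt ≥ ℏ/2

The minimum frequency uncertainty is:
Δf = ℏ/(2hτ) = 1/(4πτ)
Δf = 1/(4π × 7.728e-09 s)
Δf = 1.030e+07 Hz = 10.297 MHz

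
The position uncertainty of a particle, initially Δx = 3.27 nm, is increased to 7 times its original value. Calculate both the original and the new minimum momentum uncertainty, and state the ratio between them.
Original Δp_min = 1.612 × 10^-26 kg·m/s; new Δp'_min = 2.304 × 10^-27 kg·m/s; ratio Δp'_min/Δp_min = 1/7.

From the uncertainty principle ΔxΔp ≥ ℏ/2, the minimum momentum uncertainty is Δp_min = ℏ/(2Δx).

Original (Δx = 3.27 nm = 3.270e-09 m):
Δp_min = (1.055e-34 J·s)/(2 × 3.270e-09 m) = 1.612e-26 kg·m/s

When Δx → 7Δx:
Δp'_min = ℏ/(2 × 7Δx) = (1/7) × ℏ/(2Δx) = (1/7) × Δp_min
Δp'_min = 1/7 × 1.612e-26 kg·m/s = 2.304e-27 kg·m/s

Since Δp_min ∝ 1/Δx, when Δx is increased to 7 times its original value, Δp_min decreases to 1/7 of its original value.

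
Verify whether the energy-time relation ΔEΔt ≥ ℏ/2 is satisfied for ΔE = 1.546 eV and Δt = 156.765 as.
No, it violates the uncertainty relation.

Calculate the product ΔEΔt:
ΔE = 1.546 eV = 2.477e-19 J
ΔEΔt = (2.477e-19 J) × (1.568e-16 s)
ΔEΔt = 3.883e-35 J·s

Compare to the minimum allowed value ℏ/2:
ℏ/2 = 5.273e-35 J·s

Since ΔEΔt = 3.883e-35 J·s < 5.273e-35 J·s = ℏ/2,
this violates the uncertainty relation.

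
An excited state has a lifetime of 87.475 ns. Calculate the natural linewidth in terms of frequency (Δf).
909.717 kHz

Using the energy-time uncertainty principle and E = hf:
ΔEΔt ≥ ℏ/2
hΔf·Δt ≥ ℏ/2

The minimum frequency uncertainty is:
Δf = ℏ/(2hτ) = 1/(4πτ)
Δf = 1/(4π × 8.747e-08 s)
Δf = 9.097e+05 Hz = 909.717 kHz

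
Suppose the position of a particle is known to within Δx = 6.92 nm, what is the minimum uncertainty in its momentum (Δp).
7.620 × 10^-27 kg·m/s

Using the Heisenberg uncertainty principle:
ΔxΔp ≥ ℏ/2

The minimum uncertainty in momentum is:
Δp_min = ℏ/(2Δx)
Δp_min = (1.055e-34 J·s) / (2 × 6.920e-09 m)
Δp_min = 7.620e-27 kg·m/s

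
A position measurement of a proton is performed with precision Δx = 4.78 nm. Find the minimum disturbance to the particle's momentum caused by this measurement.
1.103 × 10^-26 kg·m/s

The uncertainty principle implies that measuring position disturbs momentum:
ΔxΔp ≥ ℏ/2

When we measure position with precision Δx, we necessarily introduce a momentum uncertainty:
Δp ≥ ℏ/(2Δx)
Δp_min = (1.055e-34 J·s) / (2 × 4.780e-09 m)
Δp_min = 1.103e-26 kg·m/s

The more precisely we measure position, the greater the momentum disturbance.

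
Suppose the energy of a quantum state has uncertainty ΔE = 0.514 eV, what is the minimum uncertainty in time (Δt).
640.284 as

Using the energy-time uncertainty principle:
ΔEΔt ≥ ℏ/2

The minimum uncertainty in time is:
Δt_min = ℏ/(2ΔE)
Δt_min = (1.055e-34 J·s) / (2 × 8.235e-20 J)
Δt_min = 6.403e-16 s = 640.284 as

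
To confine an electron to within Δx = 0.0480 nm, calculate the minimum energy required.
4.134 eV

Localizing a particle requires giving it sufficient momentum uncertainty:

1. From uncertainty principle: Δp ≥ ℏ/(2Δx)
   Δp_min = (1.055e-34 J·s) / (2 × 4.800e-11 m)
   Δp_min = 1.099e-24 kg·m/s

2. This momentum uncertainty corresponds to kinetic energy:
   KE ≈ (Δp)²/(2m) = (1.099e-24)²/(2 × 9.109e-31 kg)
   KE = 6.624e-19 J = 4.134 eV

Tighter localization requires more energy.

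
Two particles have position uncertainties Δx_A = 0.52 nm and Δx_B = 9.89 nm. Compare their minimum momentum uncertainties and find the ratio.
Particle A has the larger minimum momentum uncertainty, by a factor of 19.02.

For each particle, the minimum momentum uncertainty is Δp_min = ℏ/(2Δx):

Particle A: Δp_A = ℏ/(2×5.200e-10 m) = 1.014e-25 kg·m/s
Particle B: Δp_B = ℏ/(2×9.890e-09 m) = 5.332e-27 kg·m/s

Ratio: Δp_A/Δp_B = 19.02

Since Δp_min ∝ 1/Δx, the particle with smaller position uncertainty (A) has larger momentum uncertainty.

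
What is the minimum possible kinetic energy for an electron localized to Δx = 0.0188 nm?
26.949 eV

Localizing a particle requires giving it sufficient momentum uncertainty:

1. From uncertainty principle: Δp ≥ ℏ/(2Δx)
   Δp_min = (1.055e-34 J·s) / (2 × 1.880e-11 m)
   Δp_min = 2.805e-24 kg·m/s

2. This momentum uncertainty corresponds to kinetic energy:
   KE ≈ (Δp)²/(2m) = (2.805e-24)²/(2 × 9.109e-31 kg)
   KE = 4.318e-18 J = 26.949 eV

Tighter localization requires more energy.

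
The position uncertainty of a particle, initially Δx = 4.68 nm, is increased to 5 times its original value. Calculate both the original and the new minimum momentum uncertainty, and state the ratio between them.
Original Δp_min = 1.127 × 10^-26 kg·m/s; new Δp'_min = 2.253 × 10^-27 kg·m/s; ratio Δp'_min/Δp_min = 1/5.

From the uncertainty principle ΔxΔp ≥ ℏ/2, the minimum momentum uncertainty is Δp_min = ℏ/(2Δx).

Original (Δx = 4.68 nm = 4.680e-09 m):
Δp_min = (1.055e-34 J·s)/(2 × 4.680e-09 m) = 1.127e-26 kg·m/s

When Δx → 5Δx:
Δp'_min = ℏ/(2 × 5Δx) = (1/5) × ℏ/(2Δx) = (1/5) × Δp_min
Δp'_min = 1/5 × 1.127e-26 kg·m/s = 2.253e-27 kg·m/s

Since Δp_min ∝ 1/Δx, when Δx is increased to 5 times its original value, Δp_min decreases to 1/5 of its original value.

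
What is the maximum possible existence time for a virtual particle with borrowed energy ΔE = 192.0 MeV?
1.714 ys

Using the energy-time uncertainty principle:
ΔEΔt ≥ ℏ/2

For a virtual particle borrowing energy ΔE, the maximum lifetime is:
Δt_max = ℏ/(2ΔE)

Converting energy:
ΔE = 192.0 MeV = 3.076e-11 J

Δt_max = (1.055e-34 J·s) / (2 × 3.076e-11 J)
Δt_max = 1.714e-24 s = 1.714 ys

Virtual particles with higher borrowed energy exist for shorter times.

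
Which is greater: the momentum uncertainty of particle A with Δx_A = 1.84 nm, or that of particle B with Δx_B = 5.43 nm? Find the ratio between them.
Particle A has the larger minimum momentum uncertainty, by a factor of 2.95.

For each particle, the minimum momentum uncertainty is Δp_min = ℏ/(2Δx):

Particle A: Δp_A = ℏ/(2×1.840e-09 m) = 2.866e-26 kg·m/s
Particle B: Δp_B = ℏ/(2×5.430e-09 m) = 9.711e-27 kg·m/s

Ratio: Δp_A/Δp_B = 2.95

Since Δp_min ∝ 1/Δx, the particle with smaller position uncertainty (A) has larger momentum uncertainty.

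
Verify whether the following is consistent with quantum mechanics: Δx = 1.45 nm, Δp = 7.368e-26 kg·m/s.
Yes, it satisfies the uncertainty principle.

Calculate the product ΔxΔp:
ΔxΔp = (1.450e-09 m) × (7.368e-26 kg·m/s)
ΔxΔp = 1.068e-34 J·s

Compare to the minimum allowed value ℏ/2:
ℏ/2 = 5.273e-35 J·s

Since ΔxΔp = 1.068e-34 J·s ≥ 5.273e-35 J·s = ℏ/2,
the measurement satisfies the uncertainty principle.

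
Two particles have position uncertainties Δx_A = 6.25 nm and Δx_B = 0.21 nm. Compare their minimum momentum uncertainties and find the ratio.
Particle B has the larger minimum momentum uncertainty, by a factor of 29.76.

For each particle, the minimum momentum uncertainty is Δp_min = ℏ/(2Δx):

Particle A: Δp_A = ℏ/(2×6.250e-09 m) = 8.437e-27 kg·m/s
Particle B: Δp_B = ℏ/(2×2.100e-10 m) = 2.511e-25 kg·m/s

Ratio: Δp_B/Δp_A = 29.76

Since Δp_min ∝ 1/Δx, the particle with smaller position uncertainty (B) has larger momentum uncertainty.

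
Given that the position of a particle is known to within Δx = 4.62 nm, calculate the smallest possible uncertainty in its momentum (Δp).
1.141 × 10^-26 kg·m/s

Using the Heisenberg uncertainty principle:
ΔxΔp ≥ ℏ/2

The minimum uncertainty in momentum is:
Δp_min = ℏ/(2Δx)
Δp_min = (1.055e-34 J·s) / (2 × 4.620e-09 m)
Δp_min = 1.141e-26 kg·m/s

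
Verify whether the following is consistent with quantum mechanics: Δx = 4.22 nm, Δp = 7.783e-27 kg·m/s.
No, it violates the uncertainty principle (impossible measurement).

Calculate the product ΔxΔp:
ΔxΔp = (4.220e-09 m) × (7.783e-27 kg·m/s)
ΔxΔp = 3.284e-35 J·s

Compare to the minimum allowed value ℏ/2:
ℏ/2 = 5.273e-35 J·s

Since ΔxΔp = 3.284e-35 J·s < 5.273e-35 J·s = ℏ/2,
the measurement violates the uncertainty principle.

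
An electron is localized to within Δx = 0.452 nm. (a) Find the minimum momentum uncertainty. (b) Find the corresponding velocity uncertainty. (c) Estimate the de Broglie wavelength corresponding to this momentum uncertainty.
(a) Δp_min = 1.167 × 10^-25 kg·m/s
(b) Δv_min = 128.062 km/s
(c) λ_dB = 5.680 nm

Step-by-step:

(a) From the uncertainty principle:
Δp_min = ℏ/(2Δx) = (1.055e-34 J·s)/(2 × 4.520e-10 m) = 1.167e-25 kg·m/s

(b) The velocity uncertainty:
Δv = Δp/m = (1.167e-25 kg·m/s)/(9.109e-31 kg) = 1.281e+05 m/s = 128.062 km/s

(c) The de Broglie wavelength for this momentum:
λ = h/p = (6.626e-34 J·s)/(1.167e-25 kg·m/s) = 5.680e-09 m = 5.680 nm

Note: The de Broglie wavelength is comparable to the localization size, as expected from wave-particle duality.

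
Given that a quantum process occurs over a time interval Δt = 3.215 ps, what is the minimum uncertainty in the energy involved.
102.366 μeV

Using the energy-time uncertainty principle:
ΔEΔt ≥ ℏ/2

The minimum uncertainty in energy is:
ΔE_min = ℏ/(2Δt)
ΔE_min = (1.055e-34 J·s) / (2 × 3.215e-12 s)
ΔE_min = 1.640e-23 J = 102.366 μeV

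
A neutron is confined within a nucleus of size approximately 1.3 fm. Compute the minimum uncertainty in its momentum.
4.056 × 10^-20 kg·m/s

Using the Heisenberg uncertainty principle:
ΔxΔp ≥ ℏ/2

With Δx ≈ L = 1.300e-15 m (the confinement size):
Δp_min = ℏ/(2Δx)
Δp_min = (1.055e-34 J·s) / (2 × 1.300e-15 m)
Δp_min = 4.056e-20 kg·m/s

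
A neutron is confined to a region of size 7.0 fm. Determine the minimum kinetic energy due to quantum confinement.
105.721 keV

Using the uncertainty principle:

1. Position uncertainty: Δx ≈ 7.000e-15 m
2. Minimum momentum uncertainty: Δp = ℏ/(2Δx) = 7.533e-21 kg·m/s
3. Minimum kinetic energy:
   KE = (Δp)²/(2m) = (7.533e-21)²/(2 × 1.675e-27 kg)
   KE = 1.694e-14 J = 105.721 keV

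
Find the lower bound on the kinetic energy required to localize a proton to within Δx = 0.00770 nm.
87.493 meV

Localizing a particle requires giving it sufficient momentum uncertainty:

1. From uncertainty principle: Δp ≥ ℏ/(2Δx)
   Δp_min = (1.055e-34 J·s) / (2 × 7.700e-12 m)
   Δp_min = 6.848e-24 kg·m/s

2. This momentum uncertainty corresponds to kinetic energy:
   KE ≈ (Δp)²/(2m) = (6.848e-24)²/(2 × 1.673e-27 kg)
   KE = 1.402e-20 J = 87.493 meV

Tighter localization requires more energy.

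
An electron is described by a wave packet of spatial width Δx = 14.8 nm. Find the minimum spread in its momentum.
3.563 × 10^-27 kg·m/s

For a wave packet, the spatial width Δx and momentum spread Δp are related by the uncertainty principle:
ΔxΔp ≥ ℏ/2

The minimum momentum spread is:
Δp_min = ℏ/(2Δx)
Δp_min = (1.055e-34 J·s) / (2 × 1.480e-08 m)
Δp_min = 3.563e-27 kg·m/s

A wave packet cannot have both a well-defined position and well-defined momentum.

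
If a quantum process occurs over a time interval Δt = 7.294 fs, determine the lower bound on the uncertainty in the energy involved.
45.120 meV

Using the energy-time uncertainty principle:
ΔEΔt ≥ ℏ/2

The minimum uncertainty in energy is:
ΔE_min = ℏ/(2Δt)
ΔE_min = (1.055e-34 J·s) / (2 × 7.294e-15 s)
ΔE_min = 7.229e-21 J = 45.120 meV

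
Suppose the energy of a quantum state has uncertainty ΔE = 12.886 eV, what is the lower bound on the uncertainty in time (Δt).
25.540 as

Using the energy-time uncertainty principle:
ΔEΔt ≥ ℏ/2

The minimum uncertainty in time is:
Δt_min = ℏ/(2ΔE)
Δt_min = (1.055e-34 J·s) / (2 × 2.065e-18 J)
Δt_min = 2.554e-17 s = 25.540 as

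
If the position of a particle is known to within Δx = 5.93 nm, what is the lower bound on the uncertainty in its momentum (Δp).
8.892 × 10^-27 kg·m/s

Using the Heisenberg uncertainty principle:
ΔxΔp ≥ ℏ/2

The minimum uncertainty in momentum is:
Δp_min = ℏ/(2Δx)
Δp_min = (1.055e-34 J·s) / (2 × 5.930e-09 m)
Δp_min = 8.892e-27 kg·m/s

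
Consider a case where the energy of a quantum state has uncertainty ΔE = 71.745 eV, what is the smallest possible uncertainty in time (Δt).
4.587 as

Using the energy-time uncertainty principle:
ΔEΔt ≥ ℏ/2

The minimum uncertainty in time is:
Δt_min = ℏ/(2ΔE)
Δt_min = (1.055e-34 J·s) / (2 × 1.149e-17 J)
Δt_min = 4.587e-18 s = 4.587 as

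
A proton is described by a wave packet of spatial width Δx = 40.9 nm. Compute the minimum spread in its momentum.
1.289 × 10^-27 kg·m/s

For a wave packet, the spatial width Δx and momentum spread Δp are related by the uncertainty principle:
ΔxΔp ≥ ℏ/2

The minimum momentum spread is:
Δp_min = ℏ/(2Δx)
Δp_min = (1.055e-34 J·s) / (2 × 4.090e-08 m)
Δp_min = 1.289e-27 kg·m/s

A wave packet cannot have both a well-defined position and well-defined momentum.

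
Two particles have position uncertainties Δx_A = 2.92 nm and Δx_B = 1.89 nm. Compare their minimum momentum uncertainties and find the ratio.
Particle B has the larger minimum momentum uncertainty, by a factor of 1.54.

For each particle, the minimum momentum uncertainty is Δp_min = ℏ/(2Δx):

Particle A: Δp_A = ℏ/(2×2.920e-09 m) = 1.806e-26 kg·m/s
Particle B: Δp_B = ℏ/(2×1.890e-09 m) = 2.790e-26 kg·m/s

Ratio: Δp_B/Δp_A = 1.54

Since Δp_min ∝ 1/Δx, the particle with smaller position uncertainty (B) has larger momentum uncertainty.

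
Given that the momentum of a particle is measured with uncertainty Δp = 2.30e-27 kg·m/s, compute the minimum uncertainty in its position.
22.925 nm

Using the Heisenberg uncertainty principle:
ΔxΔp ≥ ℏ/2

The minimum uncertainty in position is:
Δx_min = ℏ/(2Δp)
Δx_min = (1.055e-34 J·s) / (2 × 2.300e-27 kg·m/s)
Δx_min = 2.293e-08 m = 22.925 nm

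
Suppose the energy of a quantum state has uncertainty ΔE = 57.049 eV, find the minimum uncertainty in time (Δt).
5.769 as

Using the energy-time uncertainty principle:
ΔEΔt ≥ ℏ/2

The minimum uncertainty in time is:
Δt_min = ℏ/(2ΔE)
Δt_min = (1.055e-34 J·s) / (2 × 9.140e-18 J)
Δt_min = 5.769e-18 s = 5.769 as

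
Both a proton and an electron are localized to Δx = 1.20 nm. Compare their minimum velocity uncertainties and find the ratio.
The electron has the larger minimum velocity uncertainty, by a ratio of 1836.2.

For both particles, Δp_min = ℏ/(2Δx) = 4.394e-26 kg·m/s (same for both).

The velocity uncertainty is Δv = Δp/m:
- proton: Δv = 4.394e-26 / 1.673e-27 = 2.627e+01 m/s = 26.270 m/s
- electron: Δv = 4.394e-26 / 9.109e-31 = 4.824e+04 m/s = 48.237 km/s

Ratio: 4.824e+04 / 2.627e+01 = 1836.2

The lighter particle has larger velocity uncertainty because Δv ∝ 1/m.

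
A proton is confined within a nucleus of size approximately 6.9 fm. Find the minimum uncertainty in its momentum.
7.642 × 10^-21 kg·m/s

Using the Heisenberg uncertainty principle:
ΔxΔp ≥ ℏ/2

With Δx ≈ L = 6.900e-15 m (the confinement size):
Δp_min = ℏ/(2Δx)
Δp_min = (1.055e-34 J·s) / (2 × 6.900e-15 m)
Δp_min = 7.642e-21 kg·m/s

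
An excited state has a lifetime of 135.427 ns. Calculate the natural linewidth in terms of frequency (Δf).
587.604 kHz

Using the energy-time uncertainty principle and E = hf:
ΔEΔt ≥ ℏ/2
hΔf·Δt ≥ ℏ/2

The minimum frequency uncertainty is:
Δf = ℏ/(2hτ) = 1/(4πτ)
Δf = 1/(4π × 1.354e-07 s)
Δf = 5.876e+05 Hz = 587.604 kHz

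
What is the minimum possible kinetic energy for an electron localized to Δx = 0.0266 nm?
13.462 eV

Localizing a particle requires giving it sufficient momentum uncertainty:

1. From uncertainty principle: Δp ≥ ℏ/(2Δx)
   Δp_min = (1.055e-34 J·s) / (2 × 2.660e-11 m)
   Δp_min = 1.982e-24 kg·m/s

2. This momentum uncertainty corresponds to kinetic energy:
   KE ≈ (Δp)²/(2m) = (1.982e-24)²/(2 × 9.109e-31 kg)
   KE = 2.157e-18 J = 13.462 eV

Tighter localization requires more energy.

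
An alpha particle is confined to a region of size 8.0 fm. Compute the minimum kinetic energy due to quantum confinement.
20.403 keV

Using the uncertainty principle:

1. Position uncertainty: Δx ≈ 8.000e-15 m
2. Minimum momentum uncertainty: Δp = ℏ/(2Δx) = 6.591e-21 kg·m/s
3. Minimum kinetic energy:
   KE = (Δp)²/(2m) = (6.591e-21)²/(2 × 6.645e-27 kg)
   KE = 3.269e-15 J = 20.403 keV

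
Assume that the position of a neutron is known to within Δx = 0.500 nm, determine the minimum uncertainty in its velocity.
62.962 m/s

Using the Heisenberg uncertainty principle and Δp = mΔv:
ΔxΔp ≥ ℏ/2
Δx(mΔv) ≥ ℏ/2

The minimum uncertainty in velocity is:
Δv_min = ℏ/(2mΔx)
Δv_min = (1.055e-34 J·s) / (2 × 1.675e-27 kg × 5.000e-10 m)
Δv_min = 6.296e+01 m/s = 62.962 m/s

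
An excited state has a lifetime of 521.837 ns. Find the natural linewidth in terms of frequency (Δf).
152.495 kHz

Using the energy-time uncertainty principle and E = hf:
ΔEΔt ≥ ℏ/2
hΔf·Δt ≥ ℏ/2

The minimum frequency uncertainty is:
Δf = ℏ/(2hτ) = 1/(4πτ)
Δf = 1/(4π × 5.218e-07 s)
Δf = 1.525e+05 Hz = 152.495 kHz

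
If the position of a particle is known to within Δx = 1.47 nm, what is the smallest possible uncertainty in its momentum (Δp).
3.587 × 10^-26 kg·m/s

Using the Heisenberg uncertainty principle:
ΔxΔp ≥ ℏ/2

The minimum uncertainty in momentum is:
Δp_min = ℏ/(2Δx)
Δp_min = (1.055e-34 J·s) / (2 × 1.470e-09 m)
Δp_min = 3.587e-26 kg·m/s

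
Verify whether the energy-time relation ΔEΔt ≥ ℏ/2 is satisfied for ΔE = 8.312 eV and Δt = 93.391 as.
Yes, it satisfies the uncertainty relation.

Calculate the product ΔEΔt:
ΔE = 8.312 eV = 1.332e-18 J
ΔEΔt = (1.332e-18 J) × (9.339e-17 s)
ΔEΔt = 1.244e-34 J·s

Compare to the minimum allowed value ℏ/2:
ℏ/2 = 5.273e-35 J·s

Since ΔEΔt = 1.244e-34 J·s ≥ 5.273e-35 J·s = ℏ/2,
this satisfies the uncertainty relation.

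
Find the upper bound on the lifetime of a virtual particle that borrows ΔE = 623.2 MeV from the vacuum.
5.281 × 10^-25 s

Using the energy-time uncertainty principle:
ΔEΔt ≥ ℏ/2

For a virtual particle borrowing energy ΔE, the maximum lifetime is:
Δt_max = ℏ/(2ΔE)

Converting energy:
ΔE = 623.2 MeV = 9.985e-11 J

Δt_max = (1.055e-34 J·s) / (2 × 9.985e-11 J)
Δt_max = 5.281e-25 s = 5.281 × 10^-25 s

Virtual particles with higher borrowed energy exist for shorter times.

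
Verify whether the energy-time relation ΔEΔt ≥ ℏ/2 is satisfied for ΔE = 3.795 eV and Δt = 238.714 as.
Yes, it satisfies the uncertainty relation.

Calculate the product ΔEΔt:
ΔE = 3.795 eV = 6.080e-19 J
ΔEΔt = (6.080e-19 J) × (2.387e-16 s)
ΔEΔt = 1.451e-34 J·s

Compare to the minimum allowed value ℏ/2:
ℏ/2 = 5.273e-35 J·s

Since ΔEΔt = 1.451e-34 J·s ≥ 5.273e-35 J·s = ℏ/2,
this satisfies the uncertainty relation.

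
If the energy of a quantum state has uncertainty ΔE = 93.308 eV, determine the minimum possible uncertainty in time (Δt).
3.527 as

Using the energy-time uncertainty principle:
ΔEΔt ≥ ℏ/2

The minimum uncertainty in time is:
Δt_min = ℏ/(2ΔE)
Δt_min = (1.055e-34 J·s) / (2 × 1.495e-17 J)
Δt_min = 3.527e-18 s = 3.527 as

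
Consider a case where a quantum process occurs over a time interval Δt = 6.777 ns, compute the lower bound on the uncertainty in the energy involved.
48.562 neV

Using the energy-time uncertainty principle:
ΔEΔt ≥ ℏ/2

The minimum uncertainty in energy is:
ΔE_min = ℏ/(2Δt)
ΔE_min = (1.055e-34 J·s) / (2 × 6.777e-09 s)
ΔE_min = 7.781e-27 J = 48.562 neV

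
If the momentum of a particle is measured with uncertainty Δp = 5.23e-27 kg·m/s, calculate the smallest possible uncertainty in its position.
10.082 nm

Using the Heisenberg uncertainty principle:
ΔxΔp ≥ ℏ/2

The minimum uncertainty in position is:
Δx_min = ℏ/(2Δp)
Δx_min = (1.055e-34 J·s) / (2 × 5.230e-27 kg·m/s)
Δx_min = 1.008e-08 m = 10.082 nm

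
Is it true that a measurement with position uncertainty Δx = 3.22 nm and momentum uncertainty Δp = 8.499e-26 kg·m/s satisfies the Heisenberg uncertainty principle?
Yes, it satisfies the uncertainty principle.

Calculate the product ΔxΔp:
ΔxΔp = (3.220e-09 m) × (8.499e-26 kg·m/s)
ΔxΔp = 2.737e-34 J·s

Compare to the minimum allowed value ℏ/2:
ℏ/2 = 5.273e-35 J·s

Since ΔxΔp = 2.737e-34 J·s ≥ 5.273e-35 J·s = ℏ/2,
the measurement satisfies the uncertainty principle.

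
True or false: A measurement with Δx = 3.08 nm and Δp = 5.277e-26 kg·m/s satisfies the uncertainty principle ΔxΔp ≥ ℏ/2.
Yes, it satisfies the uncertainty principle.

Calculate the product ΔxΔp:
ΔxΔp = (3.080e-09 m) × (5.277e-26 kg·m/s)
ΔxΔp = 1.625e-34 J·s

Compare to the minimum allowed value ℏ/2:
ℏ/2 = 5.273e-35 J·s

Since ΔxΔp = 1.625e-34 J·s ≥ 5.273e-35 J·s = ℏ/2,
the measurement satisfies the uncertainty principle.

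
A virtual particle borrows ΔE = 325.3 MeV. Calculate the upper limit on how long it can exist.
1.012 ys

Using the energy-time uncertainty principle:
ΔEΔt ≥ ℏ/2

For a virtual particle borrowing energy ΔE, the maximum lifetime is:
Δt_max = ℏ/(2ΔE)

Converting energy:
ΔE = 325.3 MeV = 5.212e-11 J

Δt_max = (1.055e-34 J·s) / (2 × 5.212e-11 J)
Δt_max = 1.012e-24 s = 1.012 ys

Virtual particles with higher borrowed energy exist for shorter times.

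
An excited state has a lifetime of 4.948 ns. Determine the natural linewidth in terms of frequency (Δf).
16.083 MHz

Using the energy-time uncertainty principle and E = hf:
ΔEΔt ≥ ℏ/2
hΔf·Δt ≥ ℏ/2

The minimum frequency uncertainty is:
Δf = ℏ/(2hτ) = 1/(4πτ)
Δf = 1/(4π × 4.948e-09 s)
Δf = 1.608e+07 Hz = 16.083 MHz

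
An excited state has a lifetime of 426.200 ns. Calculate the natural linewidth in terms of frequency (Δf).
186.714 kHz

Using the energy-time uncertainty principle and E = hf:
ΔEΔt ≥ ℏ/2
hΔf·Δt ≥ ℏ/2

The minimum frequency uncertainty is:
Δf = ℏ/(2hτ) = 1/(4πτ)
Δf = 1/(4π × 4.262e-07 s)
Δf = 1.867e+05 Hz = 186.714 kHz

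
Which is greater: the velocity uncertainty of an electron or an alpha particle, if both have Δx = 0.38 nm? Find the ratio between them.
The electron has the larger minimum velocity uncertainty, by a ratio of 7294.3.

For both particles, Δp_min = ℏ/(2Δx) = 1.388e-25 kg·m/s (same for both).

The velocity uncertainty is Δv = Δp/m:
- electron: Δv = 1.388e-25 / 9.109e-31 = 1.523e+05 m/s = 152.326 km/s
- alpha particle: Δv = 1.388e-25 / 6.645e-27 = 2.088e+01 m/s = 20.883 m/s

Ratio: 1.523e+05 / 2.088e+01 = 7294.3

The lighter particle has larger velocity uncertainty because Δv ∝ 1/m.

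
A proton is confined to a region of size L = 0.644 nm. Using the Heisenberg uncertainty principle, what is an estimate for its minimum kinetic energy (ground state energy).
12.508 μeV

Using the uncertainty principle to estimate ground state energy:

1. The position uncertainty is approximately the confinement size:
   Δx ≈ L = 6.440e-10 m

2. From ΔxΔp ≥ ℏ/2, the minimum momentum uncertainty is:
   Δp ≈ ℏ/(2L) = 8.188e-26 kg·m/s

3. The kinetic energy is approximately:
   KE ≈ (Δp)²/(2m) = (8.188e-26)²/(2 × 1.673e-27 kg)
   KE ≈ 2.004e-24 J = 12.508 μeV

This is an order-of-magnitude estimate of the ground state energy.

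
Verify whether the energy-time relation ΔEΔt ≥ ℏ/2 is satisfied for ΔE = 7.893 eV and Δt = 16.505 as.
No, it violates the uncertainty relation.

Calculate the product ΔEΔt:
ΔE = 7.893 eV = 1.265e-18 J
ΔEΔt = (1.265e-18 J) × (1.650e-17 s)
ΔEΔt = 2.087e-35 J·s

Compare to the minimum allowed value ℏ/2:
ℏ/2 = 5.273e-35 J·s

Since ΔEΔt = 2.087e-35 J·s < 5.273e-35 J·s = ℏ/2,
this violates the uncertainty relation.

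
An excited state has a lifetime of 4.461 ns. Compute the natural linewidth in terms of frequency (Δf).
17.838 MHz

Using the energy-time uncertainty principle and E = hf:
ΔEΔt ≥ ℏ/2
hΔf·Δt ≥ ℏ/2

The minimum frequency uncertainty is:
Δf = ℏ/(2hτ) = 1/(4πτ)
Δf = 1/(4π × 4.461e-09 s)
Δf = 1.784e+07 Hz = 17.838 MHz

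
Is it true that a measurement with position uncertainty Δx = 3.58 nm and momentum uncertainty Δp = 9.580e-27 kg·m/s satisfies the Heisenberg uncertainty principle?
No, it violates the uncertainty principle (impossible measurement).

Calculate the product ΔxΔp:
ΔxΔp = (3.580e-09 m) × (9.580e-27 kg·m/s)
ΔxΔp = 3.430e-35 J·s

Compare to the minimum allowed value ℏ/2:
ℏ/2 = 5.273e-35 J·s

Since ΔxΔp = 3.430e-35 J·s < 5.273e-35 J·s = ℏ/2,
the measurement violates the uncertainty principle.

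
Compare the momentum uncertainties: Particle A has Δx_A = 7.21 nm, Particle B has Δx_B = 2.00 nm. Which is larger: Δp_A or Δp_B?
Particle B has the larger minimum momentum uncertainty, by a factor of 3.60.

For each particle, the minimum momentum uncertainty is Δp_min = ℏ/(2Δx):

Particle A: Δp_A = ℏ/(2×7.210e-09 m) = 7.313e-27 kg·m/s
Particle B: Δp_B = ℏ/(2×2.000e-09 m) = 2.636e-26 kg·m/s

Ratio: Δp_B/Δp_A = 3.60

Since Δp_min ∝ 1/Δx, the particle with smaller position uncertainty (B) has larger momentum uncertainty.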